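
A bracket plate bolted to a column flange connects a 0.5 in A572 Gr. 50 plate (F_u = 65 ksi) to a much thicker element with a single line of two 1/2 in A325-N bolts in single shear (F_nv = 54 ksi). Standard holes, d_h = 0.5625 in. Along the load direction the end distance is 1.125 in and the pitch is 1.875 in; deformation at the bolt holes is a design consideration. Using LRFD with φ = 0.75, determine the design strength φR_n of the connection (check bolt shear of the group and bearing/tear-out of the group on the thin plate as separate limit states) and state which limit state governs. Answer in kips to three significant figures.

Bolt shear: A_b = π·0.5²/4 = 0.1963 in²; R_n = 54 × 0.1963 × 2 × 1 = 21.21 kips → 0.75 × 21.21 = 15.9 kips.
Bearing (1.2 l_c t F_u ≤ 2.4 d t F_u): upper limit = 2.4·0.5·0.5·65 = 39 kips.
  Edge l_c = 1.125 − 0.5625/2 = 0.8438 → r_n = 32.91 kips; interior l_c = 1.875 − 0.5625 = 1.312 → r_n = 39 kips.
  R_n,bearing = 1·32.91 + 1·39 = 71.91 kips → 0.75 × 71.91 = 53.9 kips.
Bolt shear governs: 15.9 kips.

15.9 kips (bolt shear governs)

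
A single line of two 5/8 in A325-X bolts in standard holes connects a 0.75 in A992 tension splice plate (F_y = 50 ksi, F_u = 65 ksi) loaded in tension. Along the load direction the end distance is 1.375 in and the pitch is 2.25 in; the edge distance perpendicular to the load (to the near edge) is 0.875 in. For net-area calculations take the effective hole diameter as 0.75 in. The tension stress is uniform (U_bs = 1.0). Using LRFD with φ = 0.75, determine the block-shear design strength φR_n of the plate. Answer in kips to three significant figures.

73.1 kips

Shear plane L_v = 1.375 + 1·2.25 = 3.625 in; A_gv = 3.625 × 0.75 = 2.719 in².
A_nv = (3.625 − 1.5·0.75) × 0.75 = 1.875 in².
A_nt = (0.875 − 0.5·0.75) × 0.75 = 0.375 in².
0.6 F_u A_nv = 73.12 kips; 0.6 F_y A_gv = 81.56 kips → shear rupture governs the shear term.
R_n = 73.12 + 1.0 × 65 × 0.375 = 97.5 kips.
Design strength φR_n = 0.75 × 97.5 = 73.1 kips.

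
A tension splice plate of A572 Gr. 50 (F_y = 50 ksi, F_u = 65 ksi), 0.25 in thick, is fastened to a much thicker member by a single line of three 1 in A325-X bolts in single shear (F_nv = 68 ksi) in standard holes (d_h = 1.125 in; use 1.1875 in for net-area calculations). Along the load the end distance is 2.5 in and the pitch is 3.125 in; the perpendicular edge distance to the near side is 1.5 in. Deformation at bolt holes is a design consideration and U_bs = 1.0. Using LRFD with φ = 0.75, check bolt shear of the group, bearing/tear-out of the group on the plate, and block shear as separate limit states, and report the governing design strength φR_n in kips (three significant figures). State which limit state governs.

Bolt shear: A_b = π·1²/4 = 0.7854 in²; R_n = 68 × 0.7854 × 3 × 1 = 160.2 kips → 0.75 × 160.2 = 120 kips.
Bearing: edge l_c = 1.938, r_n = 37.78 kips; interior l_c = 2, r_n = 39 kips; R_n = 37.78 + 2·39 = 115.8 kips → 86.8 kips.
Block shear: A_gv = 2.188, A_nv = 1.445, A_nt = 0.2266 in²; R_n = min(0.6F_uA_nv, 0.6F_yA_gv) + U_bs·F_u·A_nt = 71.09 kips → 53.3 kips.
Block shear governs: 53.3 kips.

53.3 kips (block shear governs)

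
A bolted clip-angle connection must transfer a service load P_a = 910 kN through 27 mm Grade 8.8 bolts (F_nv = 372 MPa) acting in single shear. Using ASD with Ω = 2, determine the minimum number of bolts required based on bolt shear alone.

A_b = π·27²/4 = 572.6 mm².
Per-bolt allowable strength R_n/Ω = 372 × 572.6 × 1 / 1000 / 2 = 106.5 kN.
n ≥ 910 / 106.5 = 8.545 → use 9 bolts.

9 bolts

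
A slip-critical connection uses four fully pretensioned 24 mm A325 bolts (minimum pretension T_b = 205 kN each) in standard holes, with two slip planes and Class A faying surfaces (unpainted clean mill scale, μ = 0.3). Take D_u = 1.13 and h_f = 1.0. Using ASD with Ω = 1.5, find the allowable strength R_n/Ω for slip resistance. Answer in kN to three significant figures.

R_n = μ · D_u · h_f · T_b · n_s · n_b = 0.3 × 1.13 × 1.0 × 205 × 2 × 4 = 556 kN.
Allowable strength R_n/Ω = 556 / 1.5 = 371 kN.

371 kN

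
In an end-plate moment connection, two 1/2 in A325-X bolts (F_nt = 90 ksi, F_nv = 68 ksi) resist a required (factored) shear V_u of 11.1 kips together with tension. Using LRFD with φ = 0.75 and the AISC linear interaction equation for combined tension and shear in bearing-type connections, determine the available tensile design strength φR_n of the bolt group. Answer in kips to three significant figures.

A_b = π·0.5²/4 = 0.1963 in²; f_rv = 11.1 / (2 × 0.1963) = 28.27 ksi.
F'_nt = 1.3 F_nt − (F_nt / φF_nv) f_rv = 1.3·90 − (90/(0.75·68))·28.27 = 67.12 ksi, capped at F_nt → F'_nt = 67.12 ksi.
R_n = F'_nt · A_b · n = 67.12 × 0.1963 × 2 = 26.36 kips.
Design strength φR_n = 0.75 × 26.36 = 19.8 kips.

19.8 kips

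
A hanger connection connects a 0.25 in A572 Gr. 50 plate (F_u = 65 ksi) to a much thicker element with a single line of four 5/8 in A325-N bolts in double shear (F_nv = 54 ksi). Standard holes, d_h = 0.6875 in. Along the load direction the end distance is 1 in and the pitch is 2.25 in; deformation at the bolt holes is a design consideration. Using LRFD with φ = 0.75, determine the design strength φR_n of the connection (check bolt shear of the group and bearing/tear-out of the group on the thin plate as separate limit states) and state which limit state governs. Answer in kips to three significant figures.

64.4 kips (bearing governs)

Bolt shear: A_b = π·0.625²/4 = 0.3068 in²; R_n = 54 × 0.3068 × 4 × 2 = 132.5 kips → 0.75 × 132.5 = 99.4 kips.
Bearing (1.2 l_c t F_u ≤ 2.4 d t F_u): upper limit = 2.4·0.625·0.25·65 = 24.38 kips.
  Edge l_c = 1 − 0.6875/2 = 0.6562 → r_n = 12.8 kips; interior l_c = 2.25 − 0.6875 = 1.562 → r_n = 24.38 kips.
  R_n,bearing = 1·12.8 + 3·24.38 = 85.92 kips → 0.75 × 85.92 = 64.4 kips.
Bearing governs: 64.4 kips.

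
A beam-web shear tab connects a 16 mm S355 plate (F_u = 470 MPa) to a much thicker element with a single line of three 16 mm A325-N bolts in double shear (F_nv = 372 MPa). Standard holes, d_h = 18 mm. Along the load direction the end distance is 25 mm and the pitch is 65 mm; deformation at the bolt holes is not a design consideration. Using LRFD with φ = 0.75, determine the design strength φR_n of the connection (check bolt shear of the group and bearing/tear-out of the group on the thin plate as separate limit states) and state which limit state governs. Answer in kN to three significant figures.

337 kN (bolt shear governs)

Bolt shear: A_b = π·16²/4 = 201.1 mm²; R_n = 372 × 201.1 × 3 × 2 / 1000 = 448.8 kN → 0.75 × 448.8 = 337 kN.
Bearing (1.5 l_c t F_u ≤ 3.0 d t F_u): upper limit = 3.0·16·16·470 / 1000 = 361 kN.
  Edge l_c = 25 − 18/2 = 16 → r_n = 180.5 kN; interior l_c = 65 − 18 = 47 → r_n = 361 kN.
  R_n,bearing = 1·180.5 + 2·361 = 902.4 kN → 0.75 × 902.4 = 677 kN.
Bolt shear governs: 337 kN.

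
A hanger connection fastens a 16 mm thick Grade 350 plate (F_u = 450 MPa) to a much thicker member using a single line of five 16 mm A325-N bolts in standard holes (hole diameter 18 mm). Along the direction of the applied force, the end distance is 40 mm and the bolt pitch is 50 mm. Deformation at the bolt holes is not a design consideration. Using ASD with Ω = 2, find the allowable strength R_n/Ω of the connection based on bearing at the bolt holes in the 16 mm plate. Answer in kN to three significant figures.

Per bolt r_n = 1.5 l_c t F_u ≤ 3.0 d t F_u; upper limit = 3.0 × 16 × 16 × 450 / 1000 = 345.6 kN.
Edge bolt: l_c = 40 − 18/2 = 31 mm → 1.5 × 31 × 16 × 450 / 1000 = 334.8 → r_n = 334.8 kN.
Interior bolts: l_c = 50 − 18 = 32 mm → 1.5 × 32 × 16 × 450 / 1000 = 345.6 → r_n = 345.6 kN.
R_n = 1 × 334.8 + 4 × 345.6 = 1717 kN.
Allowable strength R_n/Ω = 1717 / 2 = 859 kN.

859 kN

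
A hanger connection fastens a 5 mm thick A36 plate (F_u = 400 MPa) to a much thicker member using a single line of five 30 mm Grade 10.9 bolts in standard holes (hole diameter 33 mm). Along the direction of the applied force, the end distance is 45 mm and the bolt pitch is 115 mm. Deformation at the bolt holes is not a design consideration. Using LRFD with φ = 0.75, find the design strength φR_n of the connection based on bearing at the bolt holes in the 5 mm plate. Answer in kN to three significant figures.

Per bolt r_n = 1.5 l_c t F_u ≤ 3.0 d t F_u; upper limit = 3.0 × 30 × 5 × 400 / 1000 = 180 kN.
Edge bolt: l_c = 45 − 33/2 = 28.5 mm → 1.5 × 28.5 × 5 × 400 / 1000 = 85.5 → r_n = 85.5 kN.
Interior bolts: l_c = 115 − 33 = 82 mm → 1.5 × 82 × 5 × 400 / 1000 = 246 → r_n = 180 kN.
R_n = 1 × 85.5 + 4 × 180 = 805.5 kN.
Design strength φR_n = 0.75 × 805.5 = 604 kN.

604 kN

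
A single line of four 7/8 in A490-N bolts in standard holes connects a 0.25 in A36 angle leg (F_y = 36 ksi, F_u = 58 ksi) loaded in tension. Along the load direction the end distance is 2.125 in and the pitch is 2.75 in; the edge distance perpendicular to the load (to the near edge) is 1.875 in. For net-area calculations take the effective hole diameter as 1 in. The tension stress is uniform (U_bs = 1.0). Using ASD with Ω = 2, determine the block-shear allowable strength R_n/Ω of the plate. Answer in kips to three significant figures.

38 kips

Shear plane L_v = 2.125 + 3·2.75 = 10.38 in; A_gv = 10.38 × 0.25 = 2.594 in².
A_nv = (10.38 − 3.5·1) × 0.25 = 1.719 in².
A_nt = (1.875 − 0.5·1) × 0.25 = 0.3438 in².
0.6 F_u A_nv = 59.81 kips; 0.6 F_y A_gv = 56.02 kips → shear yielding governs the shear term.
R_n = 56.02 + 1.0 × 58 × 0.3438 = 75.96 kips.
Allowable strength R_n/Ω = 75.96 / 2 = 38 kips.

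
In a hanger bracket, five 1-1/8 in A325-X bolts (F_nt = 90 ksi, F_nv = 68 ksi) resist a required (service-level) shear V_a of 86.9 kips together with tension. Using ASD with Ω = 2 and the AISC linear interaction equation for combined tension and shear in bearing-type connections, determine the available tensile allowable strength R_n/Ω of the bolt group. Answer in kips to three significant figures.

A_b = π·1.125²/4 = 0.994 in²; f_rv = 86.9 / (5 × 0.994) = 17.48 ksi.
F'_nt = 1.3 F_nt − (Ω F_nt / F_nv) f_rv = 1.3·90 − (2·90/68)·17.48 = 70.72 ksi, capped at F_nt → F'_nt = 70.72 ksi.
R_n = F'_nt · A_b · n = 70.72 × 0.994 × 5 = 351.5 kips.
Allowable strength R_n/Ω = 351.5 / 2 = 176 kips.

176 kips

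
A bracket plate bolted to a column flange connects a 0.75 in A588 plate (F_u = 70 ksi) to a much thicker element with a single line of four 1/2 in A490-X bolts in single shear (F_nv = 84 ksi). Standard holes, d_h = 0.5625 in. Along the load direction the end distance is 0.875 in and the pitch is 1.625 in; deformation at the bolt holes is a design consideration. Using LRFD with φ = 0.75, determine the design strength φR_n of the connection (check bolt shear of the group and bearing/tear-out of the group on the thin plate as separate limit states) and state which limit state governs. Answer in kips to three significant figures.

49.5 kips (bolt shear governs)

Bolt shear: A_b = π·0.5²/4 = 0.1963 in²; R_n = 84 × 0.1963 × 4 × 1 = 65.97 kips → 0.75 × 65.97 = 49.5 kips.
Bearing (1.2 l_c t F_u ≤ 2.4 d t F_u): upper limit = 2.4·0.5·0.75·70 = 63 kips.
  Edge l_c = 0.875 − 0.5625/2 = 0.5938 → r_n = 37.41 kips; interior l_c = 1.625 − 0.5625 = 1.062 → r_n = 63 kips.
  R_n,bearing = 1·37.41 + 3·63 = 226.4 kips → 0.75 × 226.4 = 170 kips.
Bolt shear governs: 49.5 kips.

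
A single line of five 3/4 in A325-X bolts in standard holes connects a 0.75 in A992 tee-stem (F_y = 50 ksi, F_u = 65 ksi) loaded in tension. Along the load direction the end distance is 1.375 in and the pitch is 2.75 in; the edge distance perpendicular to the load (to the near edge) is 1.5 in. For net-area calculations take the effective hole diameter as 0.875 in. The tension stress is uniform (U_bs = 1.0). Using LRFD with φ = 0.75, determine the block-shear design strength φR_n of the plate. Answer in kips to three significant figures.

Shear plane L_v = 1.375 + 4·2.75 = 12.38 in; A_gv = 12.38 × 0.75 = 9.281 in².
A_nv = (12.38 − 4.5·0.875) × 0.75 = 6.328 in².
A_nt = (1.5 − 0.5·0.875) × 0.75 = 0.7969 in².
0.6 F_u A_nv = 246.8 kips; 0.6 F_y A_gv = 278.4 kips → shear rupture governs the shear term.
R_n = 246.8 + 1.0 × 65 × 0.7969 = 298.6 kips.
Design strength φR_n = 0.75 × 298.6 = 224 kips.

224 kips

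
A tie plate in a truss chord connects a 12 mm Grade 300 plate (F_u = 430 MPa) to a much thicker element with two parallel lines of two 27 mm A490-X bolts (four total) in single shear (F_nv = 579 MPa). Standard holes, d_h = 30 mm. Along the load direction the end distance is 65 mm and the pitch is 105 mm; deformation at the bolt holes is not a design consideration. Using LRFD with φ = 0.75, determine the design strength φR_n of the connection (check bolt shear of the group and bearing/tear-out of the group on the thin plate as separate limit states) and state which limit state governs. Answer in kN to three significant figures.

Bolt shear: A_b = π·27²/4 = 572.6 mm²; R_n = 579 × 572.6 × 4 × 1 / 1000 = 1326 kN → 0.75 × 1326 = 995 kN.
Bearing (1.5 l_c t F_u ≤ 3.0 d t F_u): upper limit = 3.0·27·12·430 / 1000 = 418 kN.
  Edge l_c = 65 − 30/2 = 50 → r_n = 387 kN; interior l_c = 105 − 30 = 75 → r_n = 418 kN.
  R_n,bearing = 2·387 + 2·418 = 1610 kN → 0.75 × 1610 = 1210 kN.
Bolt shear governs: 995 kN.

995 kN (bolt shear governs)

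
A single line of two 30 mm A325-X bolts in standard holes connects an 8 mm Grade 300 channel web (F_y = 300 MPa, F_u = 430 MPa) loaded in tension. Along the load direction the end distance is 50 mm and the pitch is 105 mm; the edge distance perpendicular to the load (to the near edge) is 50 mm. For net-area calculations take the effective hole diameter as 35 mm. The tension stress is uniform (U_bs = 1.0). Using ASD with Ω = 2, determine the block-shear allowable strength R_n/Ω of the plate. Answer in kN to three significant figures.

162 kN

Shear plane L_v = 50 + 1·105 = 155 mm; A_gv = 155 × 8 = 1240 mm².
A_nv = (155 − 1.5·35) × 8 = 820 mm².
A_nt = (50 − 0.5·35) × 8 = 260 mm².
0.6 F_u A_nv = 211.6 kN; 0.6 F_y A_gv = 223.2 kN → shear rupture governs the shear term.
R_n = 211.6 + 1.0 × 430 × 260 / 1000 = 323.4 kN.
Allowable strength R_n/Ω = 323.4 / 2 = 162 kN.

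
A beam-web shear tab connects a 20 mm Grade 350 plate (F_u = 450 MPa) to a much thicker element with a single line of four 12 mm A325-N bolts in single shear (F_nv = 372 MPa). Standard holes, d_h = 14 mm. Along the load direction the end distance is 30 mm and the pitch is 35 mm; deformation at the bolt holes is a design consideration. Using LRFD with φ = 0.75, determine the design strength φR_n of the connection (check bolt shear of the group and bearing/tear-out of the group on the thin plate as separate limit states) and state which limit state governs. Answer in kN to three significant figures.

126 kN (bolt shear governs)

Bolt shear: A_b = π·12²/4 = 113.1 mm²; R_n = 372 × 113.1 × 4 × 1 / 1000 = 168.3 kN → 0.75 × 168.3 = 126 kN.
Bearing (1.2 l_c t F_u ≤ 2.4 d t F_u): upper limit = 2.4·12·20·450 / 1000 = 259.2 kN.
  Edge l_c = 30 − 14/2 = 23 → r_n = 248.4 kN; interior l_c = 35 − 14 = 21 → r_n = 226.8 kN.
  R_n,bearing = 1·248.4 + 3·226.8 = 928.8 kN → 0.75 × 928.8 = 697 kN.
Bolt shear governs: 126 kN.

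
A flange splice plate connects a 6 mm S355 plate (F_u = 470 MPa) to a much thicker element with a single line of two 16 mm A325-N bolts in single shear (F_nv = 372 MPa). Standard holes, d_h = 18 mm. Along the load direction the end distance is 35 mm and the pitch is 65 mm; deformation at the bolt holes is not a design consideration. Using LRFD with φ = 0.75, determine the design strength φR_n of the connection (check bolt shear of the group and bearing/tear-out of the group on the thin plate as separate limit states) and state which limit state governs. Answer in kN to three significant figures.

112 kN (bolt shear governs)

Bolt shear: A_b = π·16²/4 = 201.1 mm²; R_n = 372 × 201.1 × 2 × 1 / 1000 = 149.6 kN → 0.75 × 149.6 = 112 kN.
Bearing (1.5 l_c t F_u ≤ 3.0 d t F_u): upper limit = 3.0·16·6·470 / 1000 = 135.4 kN.
  Edge l_c = 35 − 18/2 = 26 → r_n = 110 kN; interior l_c = 65 − 18 = 47 → r_n = 135.4 kN.
  R_n,bearing = 1·110 + 1·135.4 = 245.3 kN → 0.75 × 245.3 = 184 kN.
Bolt shear governs: 112 kN.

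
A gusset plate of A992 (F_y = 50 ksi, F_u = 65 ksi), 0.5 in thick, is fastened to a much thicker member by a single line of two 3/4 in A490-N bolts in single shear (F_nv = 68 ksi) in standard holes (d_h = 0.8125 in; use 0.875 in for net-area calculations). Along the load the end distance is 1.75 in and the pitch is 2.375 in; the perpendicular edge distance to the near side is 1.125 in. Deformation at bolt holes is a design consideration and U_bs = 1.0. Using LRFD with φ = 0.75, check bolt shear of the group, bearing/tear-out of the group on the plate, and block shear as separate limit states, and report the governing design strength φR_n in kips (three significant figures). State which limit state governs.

45.1 kips (bolt shear governs)

Bolt shear: A_b = π·0.75²/4 = 0.4418 in²; R_n = 68 × 0.4418 × 2 × 1 = 60.08 kips → 0.75 × 60.08 = 45.1 kips.
Bearing: edge l_c = 1.344, r_n = 52.41 kips; interior l_c = 1.562, r_n = 58.5 kips; R_n = 52.41 + 1·58.5 = 110.9 kips → 83.2 kips.
Block shear: A_gv = 2.062, A_nv = 1.406, A_nt = 0.3438 in²; R_n = min(0.6F_uA_nv, 0.6F_yA_gv) + U_bs·F_u·A_nt = 77.19 kips → 57.9 kips.
Bolt shear governs: 45.1 kips.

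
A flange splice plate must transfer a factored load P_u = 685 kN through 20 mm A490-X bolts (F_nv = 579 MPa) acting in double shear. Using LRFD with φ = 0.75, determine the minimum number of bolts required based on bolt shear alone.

3 bolts

A_b = π·20²/4 = 314.2 mm².
Per-bolt design strength φR_n = 0.75 × 579 × 314.2 × 2 / 1000 = 272.8 kN.
n ≥ 685 / 272.8 = 2.511 → use 3 bolts.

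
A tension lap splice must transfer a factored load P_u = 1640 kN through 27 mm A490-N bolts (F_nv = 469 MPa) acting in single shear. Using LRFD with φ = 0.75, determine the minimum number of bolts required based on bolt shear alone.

A_b = π·27²/4 = 572.6 mm².
Per-bolt design strength φR_n = 0.75 × 469 × 572.6 × 1 / 1000 = 201.4 kN.
n ≥ 1640 / 201.4 = 8.143 → use 9 bolts.

9 bolts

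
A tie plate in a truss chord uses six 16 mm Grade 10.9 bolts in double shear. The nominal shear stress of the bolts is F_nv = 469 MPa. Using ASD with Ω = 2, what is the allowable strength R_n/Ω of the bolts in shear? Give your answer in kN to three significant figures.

566 kN

A_b = π × 16² / 4 = 201.1 mm².
R_n = F_nv · A_b · n · n_s = 469 × 201.1 × 6 × 2 / 1000 = 1132 kN.
Allowable strength R_n/Ω = 1132 / 2 = 566 kN.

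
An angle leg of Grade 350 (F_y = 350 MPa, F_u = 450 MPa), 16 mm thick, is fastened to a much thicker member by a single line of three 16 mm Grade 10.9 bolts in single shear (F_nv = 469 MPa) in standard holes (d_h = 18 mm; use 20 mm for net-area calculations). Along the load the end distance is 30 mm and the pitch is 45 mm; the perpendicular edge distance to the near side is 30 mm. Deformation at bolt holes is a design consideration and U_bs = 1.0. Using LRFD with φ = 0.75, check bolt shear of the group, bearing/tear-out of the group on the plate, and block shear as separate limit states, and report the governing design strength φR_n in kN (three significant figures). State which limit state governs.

Bolt shear: A_b = π·16²/4 = 201.1 mm²; R_n = 469 × 201.1 × 3 × 1 / 1000 = 282.9 kN → 0.75 × 282.9 = 212 kN.
Bearing: edge l_c = 21, r_n = 181.4 kN; interior l_c = 27, r_n = 233.3 kN; R_n = 181.4 + 2·233.3 = 648 kN → 486 kN.
Block shear: A_gv = 1920, A_nv = 1120, A_nt = 320 mm²; R_n = min(0.6F_uA_nv, 0.6F_yA_gv) + U_bs·F_u·A_nt = 446.4 kN → 335 kN.
Bolt shear governs: 212 kN.

212 kN (bolt shear governs)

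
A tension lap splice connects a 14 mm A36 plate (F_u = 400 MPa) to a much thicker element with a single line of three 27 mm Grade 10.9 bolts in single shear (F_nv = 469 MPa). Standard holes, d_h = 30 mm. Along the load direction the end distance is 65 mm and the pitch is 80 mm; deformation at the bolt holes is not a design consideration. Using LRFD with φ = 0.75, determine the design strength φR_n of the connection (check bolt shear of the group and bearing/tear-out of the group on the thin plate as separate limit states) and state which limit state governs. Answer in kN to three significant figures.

604 kN (bolt shear governs)

Bolt shear: A_b = π·27²/4 = 572.6 mm²; R_n = 469 × 572.6 × 3 × 1 / 1000 = 805.6 kN → 0.75 × 805.6 = 604 kN.
Bearing (1.5 l_c t F_u ≤ 3.0 d t F_u): upper limit = 3.0·27·14·400 / 1000 = 453.6 kN.
  Edge l_c = 65 − 30/2 = 50 → r_n = 420 kN; interior l_c = 80 − 30 = 50 → r_n = 420 kN.
  R_n,bearing = 1·420 + 2·420 = 1260 kN → 0.75 × 1260 = 945 kN.
Bolt shear governs: 604 kN.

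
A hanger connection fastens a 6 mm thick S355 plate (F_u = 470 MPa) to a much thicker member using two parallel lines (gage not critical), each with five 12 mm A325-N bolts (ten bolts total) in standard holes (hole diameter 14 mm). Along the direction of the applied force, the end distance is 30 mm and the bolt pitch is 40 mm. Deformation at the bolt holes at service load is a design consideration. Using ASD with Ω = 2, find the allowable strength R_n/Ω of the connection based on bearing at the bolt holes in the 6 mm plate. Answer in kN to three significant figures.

403 kN

Per bolt r_n = 1.2 l_c t F_u ≤ 2.4 d t F_u; upper limit = 2.4 × 12 × 6 × 470 / 1000 = 81.22 kN.
Edge bolt: l_c = 30 − 14/2 = 23 mm → 1.2 × 23 × 6 × 470 / 1000 = 77.83 → r_n = 77.83 kN.
Interior bolts: l_c = 40 − 14 = 26 mm → 1.2 × 26 × 6 × 470 / 1000 = 87.98 → r_n = 81.22 kN.
R_n = 2 × 77.83 + 8 × 81.22 = 805.4 kN.
Allowable strength R_n/Ω = 805.4 / 2 = 403 kN.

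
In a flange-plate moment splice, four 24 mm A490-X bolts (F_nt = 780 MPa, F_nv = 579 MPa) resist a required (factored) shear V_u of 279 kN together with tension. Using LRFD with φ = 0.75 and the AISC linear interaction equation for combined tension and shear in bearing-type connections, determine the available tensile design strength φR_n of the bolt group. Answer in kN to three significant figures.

1000 kN

A_b = π·24²/4 = 452.4 mm²; f_rv = 279 × 1000 / (4 × 452.4) = 154.2 MPa.
F'_nt = 1.3 F_nt − (F_nt / φF_nv) f_rv = 1.3·780 − (780/(0.75·579))·154.2 = 737.1 MPa, capped at F_nt → F'_nt = 737.1 MPa.
R_n = F'_nt · A_b · n = 737.1 × 452.4 × 4 / 1000 = 1334 kN.
Design strength φR_n = 0.75 × 1334 = 1000 kN.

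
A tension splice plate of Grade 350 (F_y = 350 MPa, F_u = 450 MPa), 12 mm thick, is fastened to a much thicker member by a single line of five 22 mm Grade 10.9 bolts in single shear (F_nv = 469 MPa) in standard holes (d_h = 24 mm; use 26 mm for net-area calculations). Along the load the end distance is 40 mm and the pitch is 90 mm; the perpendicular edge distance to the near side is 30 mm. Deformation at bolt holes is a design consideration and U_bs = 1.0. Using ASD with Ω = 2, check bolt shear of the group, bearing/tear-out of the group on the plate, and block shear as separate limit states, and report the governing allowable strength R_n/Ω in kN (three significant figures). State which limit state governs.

Bolt shear: A_b = π·22²/4 = 380.1 mm²; R_n = 469 × 380.1 × 5 × 1 / 1000 = 891.4 kN → 891.4 / 2 = 446 kN.
Bearing: edge l_c = 28, r_n = 181.4 kN; interior l_c = 66, r_n = 285.1 kN; R_n = 181.4 + 4·285.1 = 1322 kN → 661 kN.
Block shear: A_gv = 4800, A_nv = 3396, A_nt = 204 mm²; R_n = min(0.6F_uA_nv, 0.6F_yA_gv) + U_bs·F_u·A_nt = 1009 kN → 504 kN.
Bolt shear governs: 446 kN.

446 kN (bolt shear governs)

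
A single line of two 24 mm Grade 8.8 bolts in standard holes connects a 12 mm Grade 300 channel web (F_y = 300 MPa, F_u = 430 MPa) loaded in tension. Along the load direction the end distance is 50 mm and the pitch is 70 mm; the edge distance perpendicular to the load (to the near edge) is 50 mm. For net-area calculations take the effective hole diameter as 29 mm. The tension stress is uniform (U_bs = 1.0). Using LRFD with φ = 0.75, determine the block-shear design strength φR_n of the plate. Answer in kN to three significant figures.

315 kN

Shear plane L_v = 50 + 1·70 = 120 mm; A_gv = 120 × 12 = 1440 mm².
A_nv = (120 − 1.5·29) × 12 = 918 mm².
A_nt = (50 − 0.5·29) × 12 = 426 mm².
0.6 F_u A_nv = 236.8 kN; 0.6 F_y A_gv = 259.2 kN → shear rupture governs the shear term.
R_n = 236.8 + 1.0 × 430 × 426 / 1000 = 420 kN.
Design strength φR_n = 0.75 × 420 = 315 kN.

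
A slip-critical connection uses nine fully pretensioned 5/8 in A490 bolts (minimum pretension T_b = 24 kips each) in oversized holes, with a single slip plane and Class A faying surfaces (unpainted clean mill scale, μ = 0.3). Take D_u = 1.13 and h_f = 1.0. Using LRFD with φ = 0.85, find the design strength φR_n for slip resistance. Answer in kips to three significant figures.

62.2 kips

R_n = μ · D_u · h_f · T_b · n_s · n_b = 0.3 × 1.13 × 1.0 × 24 × 1 × 9 = 73.22 kips.
Design strength φR_n = 0.85 × 73.22 = 62.2 kips.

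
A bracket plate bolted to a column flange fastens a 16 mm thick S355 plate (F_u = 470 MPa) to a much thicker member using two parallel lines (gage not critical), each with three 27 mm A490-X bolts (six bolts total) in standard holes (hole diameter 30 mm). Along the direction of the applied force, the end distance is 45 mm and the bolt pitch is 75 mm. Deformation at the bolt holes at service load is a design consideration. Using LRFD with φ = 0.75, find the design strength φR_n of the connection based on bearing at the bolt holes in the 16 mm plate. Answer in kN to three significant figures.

Per bolt r_n = 1.2 l_c t F_u ≤ 2.4 d t F_u; upper limit = 2.4 × 27 × 16 × 470 / 1000 = 487.3 kN.
Edge bolt: l_c = 45 − 30/2 = 30 mm → 1.2 × 30 × 16 × 470 / 1000 = 270.7 → r_n = 270.7 kN.
Interior bolts: l_c = 75 − 30 = 45 mm → 1.2 × 45 × 16 × 470 / 1000 = 406.1 → r_n = 406.1 kN.
R_n = 2 × 270.7 + 4 × 406.1 = 2166 kN.
Design strength φR_n = 0.75 × 2166 = 1620 kN.

1620 kN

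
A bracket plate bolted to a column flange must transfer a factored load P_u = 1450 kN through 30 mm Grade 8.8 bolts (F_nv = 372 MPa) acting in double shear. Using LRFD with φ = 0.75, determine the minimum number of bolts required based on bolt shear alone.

A_b = π·30²/4 = 706.9 mm².
Per-bolt design strength φR_n = 0.75 × 372 × 706.9 × 2 / 1000 = 394.4 kN.
n ≥ 1450 / 394.4 = 3.676 → use 4 bolts.

4 bolts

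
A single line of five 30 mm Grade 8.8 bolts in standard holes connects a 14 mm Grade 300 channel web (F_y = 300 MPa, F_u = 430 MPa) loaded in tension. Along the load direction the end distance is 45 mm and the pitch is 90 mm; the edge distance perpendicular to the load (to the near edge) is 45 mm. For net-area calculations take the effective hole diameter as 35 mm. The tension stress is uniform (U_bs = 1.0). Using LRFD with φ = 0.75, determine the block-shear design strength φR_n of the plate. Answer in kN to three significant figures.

Shear plane L_v = 45 + 4·90 = 405 mm; A_gv = 405 × 14 = 5670 mm².
A_nv = (405 − 4.5·35) × 14 = 3465 mm².
A_nt = (45 − 0.5·35) × 14 = 385 mm².
0.6 F_u A_nv = 894 kN; 0.6 F_y A_gv = 1021 kN → shear rupture governs the shear term.
R_n = 894 + 1.0 × 430 × 385 / 1000 = 1060 kN.
Design strength φR_n = 0.75 × 1060 = 795 kN.

795 kN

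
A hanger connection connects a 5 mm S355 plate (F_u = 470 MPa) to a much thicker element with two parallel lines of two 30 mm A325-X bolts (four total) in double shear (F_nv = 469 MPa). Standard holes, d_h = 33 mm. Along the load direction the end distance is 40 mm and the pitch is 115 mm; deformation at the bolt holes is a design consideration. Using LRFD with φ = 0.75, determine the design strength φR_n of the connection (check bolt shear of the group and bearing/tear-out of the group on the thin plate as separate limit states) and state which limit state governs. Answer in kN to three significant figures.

Bolt shear: A_b = π·30²/4 = 706.9 mm²; R_n = 469 × 706.9 × 4 × 2 / 1000 = 2652 kN → 0.75 × 2652 = 1990 kN.
Bearing (1.2 l_c t F_u ≤ 2.4 d t F_u): upper limit = 2.4·30·5·470 / 1000 = 169.2 kN.
  Edge l_c = 40 − 33/2 = 23.5 → r_n = 66.27 kN; interior l_c = 115 − 33 = 82 → r_n = 169.2 kN.
  R_n,bearing = 2·66.27 + 2·169.2 = 470.9 kN → 0.75 × 470.9 = 353 kN.
Bearing governs: 353 kN.

353 kN (bearing governs)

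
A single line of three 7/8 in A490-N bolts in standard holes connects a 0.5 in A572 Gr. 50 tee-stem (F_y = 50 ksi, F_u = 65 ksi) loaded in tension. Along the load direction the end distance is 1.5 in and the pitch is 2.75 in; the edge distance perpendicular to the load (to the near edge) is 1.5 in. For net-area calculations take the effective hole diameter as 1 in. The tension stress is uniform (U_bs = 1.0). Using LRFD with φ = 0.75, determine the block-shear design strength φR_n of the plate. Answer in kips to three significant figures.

90.2 kips

Shear plane L_v = 1.5 + 2·2.75 = 7 in; A_gv = 7 × 0.5 = 3.5 in².
A_nv = (7 − 2.5·1) × 0.5 = 2.25 in².
A_nt = (1.5 − 0.5·1) × 0.5 = 0.5 in².
0.6 F_u A_nv = 87.75 kips; 0.6 F_y A_gv = 105 kips → shear rupture governs the shear term.
R_n = 87.75 + 1.0 × 65 × 0.5 = 120.2 kips.
Design strength φR_n = 0.75 × 120.2 = 90.2 kips.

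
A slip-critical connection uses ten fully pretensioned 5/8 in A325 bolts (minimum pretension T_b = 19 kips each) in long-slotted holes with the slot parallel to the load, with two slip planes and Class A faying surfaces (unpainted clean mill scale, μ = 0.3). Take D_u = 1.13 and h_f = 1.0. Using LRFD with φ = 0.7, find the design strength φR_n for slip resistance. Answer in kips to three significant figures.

90.2 kips

R_n = μ · D_u · h_f · T_b · n_s · n_b = 0.3 × 1.13 × 1.0 × 19 × 2 × 10 = 128.8 kips.
Design strength φR_n = 0.7 × 128.8 = 90.2 kips.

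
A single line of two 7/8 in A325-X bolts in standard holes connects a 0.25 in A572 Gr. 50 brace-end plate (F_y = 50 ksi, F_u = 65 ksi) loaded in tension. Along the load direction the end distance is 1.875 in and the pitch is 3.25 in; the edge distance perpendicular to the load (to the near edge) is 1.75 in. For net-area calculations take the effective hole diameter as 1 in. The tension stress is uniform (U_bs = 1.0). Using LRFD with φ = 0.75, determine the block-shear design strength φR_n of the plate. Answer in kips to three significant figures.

Shear plane L_v = 1.875 + 1·3.25 = 5.125 in; A_gv = 5.125 × 0.25 = 1.281 in².
A_nv = (5.125 − 1.5·1) × 0.25 = 0.9062 in².
A_nt = (1.75 − 0.5·1) × 0.25 = 0.3125 in².
0.6 F_u A_nv = 35.34 kips; 0.6 F_y A_gv = 38.44 kips → shear rupture governs the shear term.
R_n = 35.34 + 1.0 × 65 × 0.3125 = 55.66 kips.
Design strength φR_n = 0.75 × 55.66 = 41.7 kips.

41.7 kips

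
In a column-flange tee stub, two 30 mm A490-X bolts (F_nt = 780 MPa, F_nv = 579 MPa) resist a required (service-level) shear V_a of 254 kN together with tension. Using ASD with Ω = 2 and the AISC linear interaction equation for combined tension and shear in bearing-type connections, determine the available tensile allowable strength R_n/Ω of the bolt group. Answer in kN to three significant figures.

A_b = π·30²/4 = 706.9 mm²; f_rv = 254 × 1000 / (2 × 706.9) = 179.7 MPa.
F'_nt = 1.3 F_nt − (Ω F_nt / F_nv) f_rv = 1.3·780 − (2·780/579)·179.7 = 529.9 MPa, capped at F_nt → F'_nt = 529.9 MPa.
R_n = F'_nt · A_b · n = 529.9 × 706.9 × 2 / 1000 = 749.2 kN.
Allowable strength R_n/Ω = 749.2 / 2 = 375 kN.

375 kN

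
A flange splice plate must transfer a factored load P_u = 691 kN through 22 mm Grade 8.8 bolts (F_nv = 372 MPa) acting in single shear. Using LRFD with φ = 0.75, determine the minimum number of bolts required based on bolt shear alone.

7 bolts

A_b = π·22²/4 = 380.1 mm².
Per-bolt design strength φR_n = 0.75 × 372 × 380.1 × 1 / 1000 = 106.1 kN.
n ≥ 691 / 106.1 = 6.515 → use 7 bolts.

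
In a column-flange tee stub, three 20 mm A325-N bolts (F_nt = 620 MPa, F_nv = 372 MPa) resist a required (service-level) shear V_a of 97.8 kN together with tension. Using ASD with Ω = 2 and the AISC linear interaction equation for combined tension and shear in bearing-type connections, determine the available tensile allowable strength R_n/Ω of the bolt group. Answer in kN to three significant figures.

217 kN

A_b = π·20²/4 = 314.2 mm²; f_rv = 97.8 × 1000 / (3 × 314.2) = 103.8 MPa.
F'_nt = 1.3 F_nt − (Ω F_nt / F_nv) f_rv = 1.3·620 − (2·620/372)·103.8 = 460.1 MPa, capped at F_nt → F'_nt = 460.1 MPa.
R_n = F'_nt · A_b · n = 460.1 × 314.2 × 3 / 1000 = 433.6 kN.
Allowable strength R_n/Ω = 433.6 / 2 = 217 kN.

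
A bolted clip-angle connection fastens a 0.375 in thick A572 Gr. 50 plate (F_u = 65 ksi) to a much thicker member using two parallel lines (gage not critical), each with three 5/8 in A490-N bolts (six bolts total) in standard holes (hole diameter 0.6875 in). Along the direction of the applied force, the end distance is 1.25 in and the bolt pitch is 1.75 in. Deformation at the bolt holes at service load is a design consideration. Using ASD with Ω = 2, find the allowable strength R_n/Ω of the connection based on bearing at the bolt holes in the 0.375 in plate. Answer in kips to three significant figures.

Per bolt r_n = 1.2 l_c t F_u ≤ 2.4 d t F_u; upper limit = 2.4 × 0.625 × 0.375 × 65 = 36.56 kips.
Edge bolt: l_c = 1.25 − 0.6875/2 = 0.9062 in → 1.2 × 0.9062 × 0.375 × 65 = 26.51 → r_n = 26.51 kips.
Interior bolts: l_c = 1.75 − 0.6875 = 1.062 in → 1.2 × 1.062 × 0.375 × 65 = 31.08 → r_n = 31.08 kips.
R_n = 2 × 26.51 + 4 × 31.08 = 177.3 kips.
Allowable strength R_n/Ω = 177.3 / 2 = 88.7 kips.

88.7 kips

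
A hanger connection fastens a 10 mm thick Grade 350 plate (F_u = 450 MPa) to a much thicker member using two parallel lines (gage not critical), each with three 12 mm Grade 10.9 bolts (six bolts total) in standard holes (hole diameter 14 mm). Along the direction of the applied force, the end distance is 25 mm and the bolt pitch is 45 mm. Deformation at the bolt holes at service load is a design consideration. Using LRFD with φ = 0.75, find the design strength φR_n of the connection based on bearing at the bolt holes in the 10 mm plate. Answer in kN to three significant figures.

535 kN

Per bolt r_n = 1.2 l_c t F_u ≤ 2.4 d t F_u; upper limit = 2.4 × 12 × 10 × 450 / 1000 = 129.6 kN.
Edge bolt: l_c = 25 − 14/2 = 18 mm → 1.2 × 18 × 10 × 450 / 1000 = 97.2 → r_n = 97.2 kN.
Interior bolts: l_c = 45 − 14 = 31 mm → 1.2 × 31 × 10 × 450 / 1000 = 167.4 → r_n = 129.6 kN.
R_n = 2 × 97.2 + 4 × 129.6 = 712.8 kN.
Design strength φR_n = 0.75 × 712.8 = 535 kN.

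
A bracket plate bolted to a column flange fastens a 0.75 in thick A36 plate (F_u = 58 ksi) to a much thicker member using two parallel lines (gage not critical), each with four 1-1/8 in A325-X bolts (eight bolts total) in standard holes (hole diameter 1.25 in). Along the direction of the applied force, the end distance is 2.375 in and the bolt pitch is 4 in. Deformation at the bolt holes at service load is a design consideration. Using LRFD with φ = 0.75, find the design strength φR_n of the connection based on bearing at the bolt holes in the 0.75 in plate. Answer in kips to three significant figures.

666 kips

Per bolt r_n = 1.2 l_c t F_u ≤ 2.4 d t F_u; upper limit = 2.4 × 1.125 × 0.75 × 58 = 117.4 kips.
Edge bolt: l_c = 2.375 − 1.25/2 = 1.75 in → 1.2 × 1.75 × 0.75 × 58 = 91.35 → r_n = 91.35 kips.
Interior bolts: l_c = 4 − 1.25 = 2.75 in → 1.2 × 2.75 × 0.75 × 58 = 143.5 → r_n = 117.4 kips.
R_n = 2 × 91.35 + 6 × 117.4 = 887.4 kips.
Design strength φR_n = 0.75 × 887.4 = 666 kips.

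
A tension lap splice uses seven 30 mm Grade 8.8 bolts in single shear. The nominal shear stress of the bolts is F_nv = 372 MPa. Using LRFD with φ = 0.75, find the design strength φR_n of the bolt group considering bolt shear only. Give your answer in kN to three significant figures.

A_b = π × 30² / 4 = 706.9 mm².
R_n = F_nv · A_b · n · n_s = 372 × 706.9 × 7 × 1 / 1000 = 1841 kN.
Design strength φR_n = 0.75 × 1841 = 1380 kN.

1380 kN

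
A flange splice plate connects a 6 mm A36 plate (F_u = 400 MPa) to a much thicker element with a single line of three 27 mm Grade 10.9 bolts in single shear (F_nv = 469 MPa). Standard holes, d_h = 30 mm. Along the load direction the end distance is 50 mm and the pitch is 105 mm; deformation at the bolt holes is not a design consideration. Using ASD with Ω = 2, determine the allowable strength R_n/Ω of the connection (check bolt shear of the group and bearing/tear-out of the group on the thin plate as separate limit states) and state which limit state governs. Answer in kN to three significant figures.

Bolt shear: A_b = π·27²/4 = 572.6 mm²; R_n = 469 × 572.6 × 3 × 1 / 1000 = 805.6 kN → 805.6 / 2 = 403 kN.
Bearing (1.5 l_c t F_u ≤ 3.0 d t F_u): upper limit = 3.0·27·6·400 / 1000 = 194.4 kN.
  Edge l_c = 50 − 30/2 = 35 → r_n = 126 kN; interior l_c = 105 − 30 = 75 → r_n = 194.4 kN.
  R_n,bearing = 1·126 + 2·194.4 = 514.8 kN → 514.8 / 2 = 257 kN.
Bearing governs: 257 kN.

257 kN (bearing governs)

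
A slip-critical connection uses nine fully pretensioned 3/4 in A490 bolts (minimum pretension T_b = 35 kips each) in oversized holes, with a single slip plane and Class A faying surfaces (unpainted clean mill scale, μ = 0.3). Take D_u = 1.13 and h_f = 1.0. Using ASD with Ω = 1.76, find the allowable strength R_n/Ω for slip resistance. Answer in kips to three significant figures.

R_n = μ · D_u · h_f · T_b · n_s · n_b = 0.3 × 1.13 × 1.0 × 35 × 1 × 9 = 106.8 kips.
Allowable strength R_n/Ω = 106.8 / 1.76 = 60.7 kips.

60.7 kips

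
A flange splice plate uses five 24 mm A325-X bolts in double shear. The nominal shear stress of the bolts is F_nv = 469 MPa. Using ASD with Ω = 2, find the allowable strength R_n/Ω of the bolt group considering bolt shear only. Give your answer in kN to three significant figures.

A_b = π × 24² / 4 = 452.4 mm².
R_n = F_nv · A_b · n · n_s = 469 × 452.4 × 5 × 2 / 1000 = 2122 kN.
Allowable strength R_n/Ω = 2122 / 2 = 1060 kN.

1060 kN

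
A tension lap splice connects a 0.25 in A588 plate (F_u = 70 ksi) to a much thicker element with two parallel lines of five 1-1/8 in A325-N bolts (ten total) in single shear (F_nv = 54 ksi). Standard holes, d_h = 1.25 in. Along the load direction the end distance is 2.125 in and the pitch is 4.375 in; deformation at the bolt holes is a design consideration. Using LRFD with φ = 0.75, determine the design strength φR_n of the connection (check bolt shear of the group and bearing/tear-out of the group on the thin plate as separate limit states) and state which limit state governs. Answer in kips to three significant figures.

Bolt shear: A_b = π·1.125²/4 = 0.994 in²; R_n = 54 × 0.994 × 10 × 1 = 536.8 kips → 0.75 × 536.8 = 403 kips.
Bearing (1.2 l_c t F_u ≤ 2.4 d t F_u): upper limit = 2.4·1.125·0.25·70 = 47.25 kips.
  Edge l_c = 2.125 − 1.25/2 = 1.5 → r_n = 31.5 kips; interior l_c = 4.375 − 1.25 = 3.125 → r_n = 47.25 kips.
  R_n,bearing = 2·31.5 + 8·47.25 = 441 kips → 0.75 × 441 = 331 kips.
Bearing governs: 331 kips.

331 kips (bearing governs)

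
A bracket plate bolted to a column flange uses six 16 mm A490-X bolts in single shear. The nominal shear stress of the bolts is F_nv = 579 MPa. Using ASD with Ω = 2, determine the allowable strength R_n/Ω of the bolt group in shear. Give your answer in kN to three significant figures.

349 kN

A_b = π × 16² / 4 = 201.1 mm².
R_n = F_nv · A_b · n · n_s = 579 × 201.1 × 6 × 1 / 1000 = 698.5 kN.
Allowable strength R_n/Ω = 698.5 / 2 = 349 kN.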